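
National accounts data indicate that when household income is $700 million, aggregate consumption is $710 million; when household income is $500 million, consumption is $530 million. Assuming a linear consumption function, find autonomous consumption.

MPC = ΔC/ΔY = (710 − 530)/(700 − 500) = 180/200 = 0.9
a = C − MPC·Y = 530 − 0.9(500) = 530 − 450 = 80

a = 80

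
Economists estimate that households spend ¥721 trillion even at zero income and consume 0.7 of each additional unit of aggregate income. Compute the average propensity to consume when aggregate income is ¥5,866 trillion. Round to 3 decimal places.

APC = 0.823

C = 721 + 0.7(5866) = 4827.2
APC = C/Y = 4827.2/5866 = 0.823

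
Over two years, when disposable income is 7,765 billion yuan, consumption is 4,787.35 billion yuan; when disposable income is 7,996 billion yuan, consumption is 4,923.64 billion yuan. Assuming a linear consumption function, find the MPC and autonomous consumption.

MPC = ΔC/ΔY = (4923.64 − 4787.35)/(7996 − 7765) = 136.29/231 = 0.59
a = C − MPC·Y = 4787.35 − 0.59(7765) = 4787.35 − 4581.35 = 206

MPC = 0.59; a = 206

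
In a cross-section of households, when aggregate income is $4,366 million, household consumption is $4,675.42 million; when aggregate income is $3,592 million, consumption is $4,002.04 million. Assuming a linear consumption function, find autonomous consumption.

MPC = ΔC/ΔY = (4675.42 − 4002.04)/(4366 − 3592) = 673.38/774 = 0.87
a = C − MPC·Y = 4002.04 − 0.87(3592) = 4002.04 − 3125.04 = 877

a = 877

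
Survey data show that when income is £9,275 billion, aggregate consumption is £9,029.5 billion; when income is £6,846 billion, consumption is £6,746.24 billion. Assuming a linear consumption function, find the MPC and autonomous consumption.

MPC = ΔC/ΔY = (9029.5 − 6746.24)/(9275 − 6846) = 2283.26/2429 = 0.94
a = C − MPC·Y = 6746.24 − 0.94(6846) = 6746.24 − 6435.24 = 311

MPC = 0.94; a = 311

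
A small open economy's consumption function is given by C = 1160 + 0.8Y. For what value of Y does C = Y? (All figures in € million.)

Y = 5800

At break-even, C = Y: 1160 + 0.8Y = Y
0.2Y = 1160, so Y = 1160/0.2 = 5800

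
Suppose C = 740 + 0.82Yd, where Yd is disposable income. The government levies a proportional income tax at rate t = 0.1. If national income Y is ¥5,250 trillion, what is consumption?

C = 4614.5

Yd = (1 − 0.1)(5250) = 0.9(5250) = 4725
C = 740 + 0.82(4725) = 740 + 3874.5 = 4614.5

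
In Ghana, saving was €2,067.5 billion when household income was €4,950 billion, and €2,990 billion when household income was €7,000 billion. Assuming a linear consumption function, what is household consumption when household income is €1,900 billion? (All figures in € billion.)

MPS = ΔS/ΔY = (2990 − 2067.5)/(7000 − 4950) = 922.5/2050 = 0.45
MPC = 1 − MPS = 0.55
Autonomous saving = 2067.5 − 0.45(4950) = -160, so a = 160
C = 160 + 0.55(1900) = 160 + 1045 = 1205

C = 1205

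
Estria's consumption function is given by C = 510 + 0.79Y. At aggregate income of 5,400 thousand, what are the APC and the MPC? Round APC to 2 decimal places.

APC = 0.88; MPC = 0.79

MPC = 0.79 (the slope of the consumption function)
C = 510 + 0.79(5400) = 4776, so APC = 4776/5400 = 0.88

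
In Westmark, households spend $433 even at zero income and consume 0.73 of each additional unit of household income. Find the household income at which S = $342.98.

S = Y − C = -433 + 0.27Y
-433 + 0.27Y = 342.98, so 0.27Y = 775.98 and Y = 2874

Y = 2874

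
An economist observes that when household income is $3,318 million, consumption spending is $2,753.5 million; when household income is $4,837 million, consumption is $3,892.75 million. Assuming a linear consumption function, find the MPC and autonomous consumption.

MPC = ΔC/ΔY = (3892.75 − 2753.5)/(4837 − 3318) = 1139.25/1519 = 0.75
a = C − MPC·Y = 2753.5 − 0.75(3318) = 2753.5 − 2488.5 = 265

MPC = 0.75; a = 265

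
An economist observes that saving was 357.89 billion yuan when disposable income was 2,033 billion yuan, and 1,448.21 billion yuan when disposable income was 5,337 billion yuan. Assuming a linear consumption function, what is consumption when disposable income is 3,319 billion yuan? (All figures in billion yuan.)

C = 2536.73

MPS = ΔS/ΔY = (1448.21 − 357.89)/(5337 − 2033) = 1090.32/3304 = 0.33
MPC = 1 − MPS = 0.67
Autonomous saving = 357.89 − 0.33(2033) = -313, so a = 313
C = 313 + 0.67(3319) = 313 + 2223.73 = 2536.73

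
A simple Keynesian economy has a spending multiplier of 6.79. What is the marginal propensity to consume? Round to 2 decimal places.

k = 1/(1 − MPC), so 1 − MPC = 1/k = 1/6.79 = 0.1473
MPC = 1 − 0.1473 = 0.85

MPC = 0.85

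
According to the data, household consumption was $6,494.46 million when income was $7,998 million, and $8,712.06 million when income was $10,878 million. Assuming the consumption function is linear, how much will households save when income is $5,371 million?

MPC = (8712.06 − 6494.46)/(10878 − 7998) = 2217.6/2880 = 0.77
a = 6494.46 − 0.77(7998) = 6494.46 − 6158.46 = 336
C = 336 + 0.77(5371) = 4471.67
S = 5371 − 4471.67 = 899.33

S = 899.33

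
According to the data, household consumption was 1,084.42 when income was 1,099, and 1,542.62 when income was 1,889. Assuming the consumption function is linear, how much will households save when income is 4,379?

MPC = (1542.62 − 1084.42)/(1889 − 1099) = 458.2/790 = 0.58
a = 1084.42 − 0.58(1099) = 1084.42 − 637.42 = 447
C = 447 + 0.58(4379) = 2986.82
S = 4379 − 2986.82 = 1392.18

S = 1392.18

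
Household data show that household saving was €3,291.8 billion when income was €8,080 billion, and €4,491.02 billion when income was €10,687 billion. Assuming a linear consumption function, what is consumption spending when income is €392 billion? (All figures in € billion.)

MPS = ΔS/ΔY = (4491.02 − 3291.8)/(10687 − 8080) = 1199.22/2607 = 0.46
MPC = 1 − MPS = 0.54
Autonomous saving = 3291.8 − 0.46(8080) = -425, so a = 425
C = 425 + 0.54(392) = 425 + 211.68 = 636.68

C = 636.68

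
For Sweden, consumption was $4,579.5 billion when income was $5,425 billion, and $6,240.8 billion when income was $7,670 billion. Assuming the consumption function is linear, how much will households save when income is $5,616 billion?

MPC = (6240.8 − 4579.5)/(7670 − 5425) = 1661.3/2245 = 0.74
a = 4579.5 − 0.74(5425) = 4579.5 − 4014.5 = 565
C = 565 + 0.74(5616) = 4720.84
S = 5616 − 4720.84 = 895.16

S = 895.16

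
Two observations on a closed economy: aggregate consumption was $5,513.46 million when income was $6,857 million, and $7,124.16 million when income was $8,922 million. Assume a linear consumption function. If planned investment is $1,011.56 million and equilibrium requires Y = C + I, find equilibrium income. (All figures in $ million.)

MPC = (7124.16 − 5513.46)/(8922 − 6857) = 1610.7/2065 = 0.78
a = 5513.46 − 0.78(6857) = 165
Equilibrium: Y = 165 + 0.78Y + 1011.56
0.22Y = 1176.56, so Y = 1176.56/0.22 = 5348

Y = 5348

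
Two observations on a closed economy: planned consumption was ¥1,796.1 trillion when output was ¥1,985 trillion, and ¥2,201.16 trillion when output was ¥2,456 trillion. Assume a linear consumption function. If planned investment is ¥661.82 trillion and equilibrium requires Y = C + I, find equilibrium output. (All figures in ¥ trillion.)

Y = 5363

MPC = (2201.16 − 1796.1)/(2456 − 1985) = 405.06/471 = 0.86
a = 1796.1 − 0.86(1985) = 89
Equilibrium: Y = 89 + 0.86Y + 661.82
0.14Y = 750.82, so Y = 750.82/0.14 = 5363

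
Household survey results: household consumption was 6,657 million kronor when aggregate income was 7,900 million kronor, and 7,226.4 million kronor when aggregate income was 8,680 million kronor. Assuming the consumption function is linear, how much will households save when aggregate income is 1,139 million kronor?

S = -582.47

MPC = (7226.4 − 6657)/(8680 − 7900) = 569.4/780 = 0.73
a = 6657 − 0.73(7900) = 6657 − 5767 = 890
C = 890 + 0.73(1139) = 1721.47
S = 1139 − 1721.47 = -582.47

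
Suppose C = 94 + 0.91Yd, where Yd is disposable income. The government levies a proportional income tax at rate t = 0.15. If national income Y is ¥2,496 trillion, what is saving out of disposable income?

S = 96.944

Yd = (1 − 0.15)(2496) = 0.85(2496) = 2121.6
C = 94 + 0.91(2121.6) = 94 + 1930.656 = 2024.656
S = Yd − C = 2121.6 − 2024.656 = 96.944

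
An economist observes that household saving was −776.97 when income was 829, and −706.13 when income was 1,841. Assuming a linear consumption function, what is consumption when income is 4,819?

MPS = ΔS/ΔY = (-706.13 − (-776.97))/(1841 − 829) = 70.84/1012 = 0.07
MPC = 1 − MPS = 0.93
Autonomous saving = -776.97 − 0.07(829) = -835, so a = 835
C = 835 + 0.93(4819) = 835 + 4481.67 = 5316.67

C = 5316.67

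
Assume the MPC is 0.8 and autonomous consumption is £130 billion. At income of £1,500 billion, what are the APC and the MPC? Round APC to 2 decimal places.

MPC = 0.8 (the slope of the consumption function)
C = 130 + 0.8(1500) = 1330, so APC = 1330/1500 = 0.89

APC = 0.89; MPC = 0.8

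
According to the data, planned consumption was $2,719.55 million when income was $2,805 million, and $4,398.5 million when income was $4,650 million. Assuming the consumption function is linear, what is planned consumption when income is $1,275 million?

C = 1327.25

MPC = (4398.5 − 2719.55)/(4650 − 2805) = 1678.95/1845 = 0.91
a = 2719.55 − 0.91(2805) = 2719.55 − 2552.55 = 167
C = 167 + 0.91(1275) = 167 + 1160.25 = 1327.25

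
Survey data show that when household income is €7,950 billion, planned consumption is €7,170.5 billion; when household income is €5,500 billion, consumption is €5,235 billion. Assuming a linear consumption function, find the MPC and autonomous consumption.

MPC = ΔC/ΔY = (7170.5 − 5235)/(7950 − 5500) = 1935.5/2450 = 0.79
a = C − MPC·Y = 5235 − 0.79(5500) = 5235 − 4345 = 890

MPC = 0.79; a = 890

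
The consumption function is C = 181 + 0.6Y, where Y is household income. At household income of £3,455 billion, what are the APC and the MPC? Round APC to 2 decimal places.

APC = 0.65; MPC = 0.6

MPC = 0.6 (the slope of the consumption function)
C = 181 + 0.6(3455) = 2254, so APC = 2254/3455 = 0.65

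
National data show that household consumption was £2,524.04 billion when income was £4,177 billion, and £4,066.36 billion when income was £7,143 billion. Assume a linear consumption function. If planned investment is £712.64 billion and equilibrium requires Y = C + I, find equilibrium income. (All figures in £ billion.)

MPC = (4066.36 − 2524.04)/(7143 − 4177) = 1542.32/2966 = 0.52
a = 2524.04 − 0.52(4177) = 352
Equilibrium: Y = 352 + 0.52Y + 712.64
0.48Y = 1064.64, so Y = 1064.64/0.48 = 2218

Y = 2218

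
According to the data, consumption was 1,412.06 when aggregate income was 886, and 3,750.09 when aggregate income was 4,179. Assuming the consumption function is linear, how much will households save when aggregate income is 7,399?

S = 1362.71

MPC = (3750.09 − 1412.06)/(4179 − 886) = 2338.03/3293 = 0.71
a = 1412.06 − 0.71(886) = 1412.06 − 629.06 = 783
C = 783 + 0.71(7399) = 6036.29
S = 7399 − 6036.29 = 1362.71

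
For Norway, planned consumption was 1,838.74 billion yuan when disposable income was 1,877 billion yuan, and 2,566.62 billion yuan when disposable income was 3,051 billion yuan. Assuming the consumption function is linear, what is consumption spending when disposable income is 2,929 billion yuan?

C = 2490.98

MPC = (2566.62 − 1838.74)/(3051 − 1877) = 727.88/1174 = 0.62
a = 1838.74 − 0.62(1877) = 1838.74 − 1163.74 = 675
C = 675 + 0.62(2929) = 675 + 1815.98 = 2490.98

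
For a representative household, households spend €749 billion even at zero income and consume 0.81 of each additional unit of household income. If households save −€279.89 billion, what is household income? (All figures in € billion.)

S = Y − C = -749 + 0.19Y
-749 + 0.19Y = -279.89, so 0.19Y = 469.11 and Y = 2469

Y = 2469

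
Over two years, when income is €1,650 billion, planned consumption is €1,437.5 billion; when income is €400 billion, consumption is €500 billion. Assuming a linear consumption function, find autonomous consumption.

a = 200

MPC = ΔC/ΔY = (1437.5 − 500)/(1650 − 400) = 937.5/1250 = 0.75
a = C − MPC·Y = 500 − 0.75(400) = 500 − 300 = 200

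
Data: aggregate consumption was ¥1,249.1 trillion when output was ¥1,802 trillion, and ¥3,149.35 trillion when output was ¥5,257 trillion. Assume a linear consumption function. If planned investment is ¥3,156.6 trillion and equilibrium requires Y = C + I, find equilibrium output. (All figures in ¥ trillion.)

Y = 7588

MPC = (3149.35 − 1249.1)/(5257 − 1802) = 1900.25/3455 = 0.55
a = 1249.1 − 0.55(1802) = 258
Equilibrium: Y = 258 + 0.55Y + 3156.6
0.45Y = 3414.6, so Y = 3414.6/0.45 = 7588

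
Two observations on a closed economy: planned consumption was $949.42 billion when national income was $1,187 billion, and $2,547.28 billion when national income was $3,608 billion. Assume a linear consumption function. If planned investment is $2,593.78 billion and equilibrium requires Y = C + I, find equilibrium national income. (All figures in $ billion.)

MPC = (2547.28 − 949.42)/(3608 − 1187) = 1597.86/2421 = 0.66
a = 949.42 − 0.66(1187) = 166
Equilibrium: Y = 166 + 0.66Y + 2593.78
0.34Y = 2759.78, so Y = 2759.78/0.34 = 8117

Y = 8117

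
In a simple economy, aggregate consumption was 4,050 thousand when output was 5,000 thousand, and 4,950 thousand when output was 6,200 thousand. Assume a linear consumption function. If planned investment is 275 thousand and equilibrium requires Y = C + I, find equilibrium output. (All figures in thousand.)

Y = 2300

MPC = (4950 − 4050)/(6200 − 5000) = 900/1200 = 0.75
a = 4050 − 0.75(5000) = 300
Equilibrium: Y = 300 + 0.75Y + 275
0.25Y = 575, so Y = 575/0.25 = 2300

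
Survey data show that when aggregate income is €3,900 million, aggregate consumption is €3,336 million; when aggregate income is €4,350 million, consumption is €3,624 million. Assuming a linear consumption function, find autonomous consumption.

MPC = ΔC/ΔY = (3624 − 3336)/(4350 − 3900) = 288/450 = 0.64
a = C − MPC·Y = 3336 − 0.64(3900) = 3336 − 2496 = 840

a = 840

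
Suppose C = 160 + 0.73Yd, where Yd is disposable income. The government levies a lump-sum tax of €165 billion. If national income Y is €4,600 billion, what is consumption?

C = 3397.55

Yd = Y − T = 4600 − 165 = 4435
C = 160 + 0.73(4435) = 160 + 3237.55 = 3397.55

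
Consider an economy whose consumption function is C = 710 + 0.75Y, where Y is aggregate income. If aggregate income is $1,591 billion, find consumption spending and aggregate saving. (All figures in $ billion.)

C = 710 + 0.75(1591) = 710 + 1193.25 = 1903.25
S = Y − C = 1591 − 1903.25 = -312.25

C = 1903.25; S = -312.25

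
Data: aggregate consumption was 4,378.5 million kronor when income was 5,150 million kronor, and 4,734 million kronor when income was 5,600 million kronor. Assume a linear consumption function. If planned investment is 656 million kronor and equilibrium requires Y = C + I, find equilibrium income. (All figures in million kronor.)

Y = 4600

MPC = (4734 − 4378.5)/(5600 − 5150) = 355.5/450 = 0.79
a = 4378.5 − 0.79(5150) = 310
Equilibrium: Y = 310 + 0.79Y + 656
0.21Y = 966, so Y = 966/0.21 = 4600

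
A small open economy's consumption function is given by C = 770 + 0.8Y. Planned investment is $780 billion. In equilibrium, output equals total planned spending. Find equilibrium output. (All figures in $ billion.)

Y = 7750

Y = C + I = 770 + 0.8Y + 780
Y − 0.8Y = 1550
0.2Y = 1550, so Y = 1550/0.2 = 7750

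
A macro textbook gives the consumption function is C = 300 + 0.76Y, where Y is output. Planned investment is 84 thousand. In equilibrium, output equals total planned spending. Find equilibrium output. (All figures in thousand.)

Y = 1600

Y = C + I = 300 + 0.76Y + 84
Y − 0.76Y = 384
0.24Y = 384, so Y = 384/0.24 = 1600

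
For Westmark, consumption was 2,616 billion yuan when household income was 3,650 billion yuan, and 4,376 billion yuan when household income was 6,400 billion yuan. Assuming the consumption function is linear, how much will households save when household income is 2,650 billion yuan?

S = 674

MPC = (4376 − 2616)/(6400 − 3650) = 1760/2750 = 0.64
a = 2616 − 0.64(3650) = 2616 − 2336 = 280
C = 280 + 0.64(2650) = 1976
S = 2650 − 1976 = 674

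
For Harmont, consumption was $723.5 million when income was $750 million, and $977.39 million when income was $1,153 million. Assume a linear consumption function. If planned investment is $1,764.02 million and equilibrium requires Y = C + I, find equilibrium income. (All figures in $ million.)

Y = 5446

MPC = (977.39 − 723.5)/(1153 − 750) = 253.89/403 = 0.63
a = 723.5 − 0.63(750) = 251
Equilibrium: Y = 251 + 0.63Y + 1764.02
0.37Y = 2015.02, so Y = 2015.02/0.37 = 5446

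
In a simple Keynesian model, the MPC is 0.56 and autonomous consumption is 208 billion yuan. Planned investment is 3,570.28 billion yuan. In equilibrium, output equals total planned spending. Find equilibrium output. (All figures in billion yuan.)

Y = C + I = 208 + 0.56Y + 3570.28
Y − 0.56Y = 3778.28
0.44Y = 3778.28, so Y = 3778.28/0.44 = 8587

Y = 8587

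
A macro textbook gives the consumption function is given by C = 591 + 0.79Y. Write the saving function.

S = -591 + 0.21Y

S = Y − C = Y − (591 + 0.79Y) = -591 + (1 − 0.79)Y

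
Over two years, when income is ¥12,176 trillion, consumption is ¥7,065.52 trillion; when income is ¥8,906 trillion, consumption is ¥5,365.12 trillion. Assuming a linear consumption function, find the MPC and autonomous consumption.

MPC = 0.52; a = 734

MPC = ΔC/ΔY = (7065.52 − 5365.12)/(12176 − 8906) = 1700.4/3270 = 0.52
a = C − MPC·Y = 5365.12 − 0.52(8906) = 5365.12 − 4631.12 = 734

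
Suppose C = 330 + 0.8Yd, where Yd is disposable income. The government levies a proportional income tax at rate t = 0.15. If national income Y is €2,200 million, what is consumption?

Yd = (1 − 0.15)(2200) = 0.85(2200) = 1870
C = 330 + 0.8(1870) = 330 + 1496 = 1826

C = 1826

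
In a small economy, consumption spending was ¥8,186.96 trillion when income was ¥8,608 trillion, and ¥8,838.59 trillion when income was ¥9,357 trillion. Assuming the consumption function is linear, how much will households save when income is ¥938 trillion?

MPC = (8838.59 − 8186.96)/(9357 − 8608) = 651.63/749 = 0.87
a = 8186.96 − 0.87(8608) = 8186.96 − 7488.96 = 698
C = 698 + 0.87(938) = 1514.06
S = 938 − 1514.06 = -576.06

S = -576.06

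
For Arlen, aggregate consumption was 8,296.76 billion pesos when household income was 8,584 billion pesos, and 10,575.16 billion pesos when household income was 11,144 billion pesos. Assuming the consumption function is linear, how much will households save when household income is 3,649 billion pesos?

S = -255.61

MPC = (10575.16 − 8296.76)/(11144 − 8584) = 2278.4/2560 = 0.89
a = 8296.76 − 0.89(8584) = 8296.76 − 7639.76 = 657
C = 657 + 0.89(3649) = 3904.61
S = 3649 − 3904.61 = -255.61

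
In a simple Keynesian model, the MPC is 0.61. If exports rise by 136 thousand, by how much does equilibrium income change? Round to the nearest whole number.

ΔY ≈ 349

The multiplier is 1/(1 − MPC) = 1/0.39.
ΔY = 136/0.39 = 348.72 ≈ 349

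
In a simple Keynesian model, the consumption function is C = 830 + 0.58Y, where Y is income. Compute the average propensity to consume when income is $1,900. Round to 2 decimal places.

APC = 1.02

C = 830 + 0.58(1900) = 1932
APC = C/Y = 1932/1900 = 1.02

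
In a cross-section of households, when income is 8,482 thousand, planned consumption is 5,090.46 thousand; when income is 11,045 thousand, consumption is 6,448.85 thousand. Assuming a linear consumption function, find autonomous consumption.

a = 595

MPC = ΔC/ΔY = (6448.85 − 5090.46)/(11045 − 8482) = 1358.39/2563 = 0.53
a = C − MPC·Y = 5090.46 − 0.53(8482) = 5090.46 − 4495.46 = 595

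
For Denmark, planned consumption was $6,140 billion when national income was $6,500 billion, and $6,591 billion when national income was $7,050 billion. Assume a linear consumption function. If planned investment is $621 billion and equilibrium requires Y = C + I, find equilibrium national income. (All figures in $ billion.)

Y = 7950

MPC = (6591 − 6140)/(7050 − 6500) = 451/550 = 0.82
a = 6140 − 0.82(6500) = 810
Equilibrium: Y = 810 + 0.82Y + 621
0.18Y = 1431, so Y = 1431/0.18 = 7950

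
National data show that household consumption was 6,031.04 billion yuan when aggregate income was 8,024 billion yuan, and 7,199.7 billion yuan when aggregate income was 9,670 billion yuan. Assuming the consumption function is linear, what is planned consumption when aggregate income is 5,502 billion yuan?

MPC = (7199.7 − 6031.04)/(9670 − 8024) = 1168.66/1646 = 0.71
a = 6031.04 − 0.71(8024) = 6031.04 − 5697.04 = 334
C = 334 + 0.71(5502) = 334 + 3906.42 = 4240.42

C = 4240.42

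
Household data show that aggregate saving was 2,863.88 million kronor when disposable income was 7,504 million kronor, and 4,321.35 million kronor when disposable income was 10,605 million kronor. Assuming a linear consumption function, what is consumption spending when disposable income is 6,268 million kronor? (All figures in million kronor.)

C = 3985.04

MPS = ΔS/ΔY = (4321.35 − 2863.88)/(10605 − 7504) = 1457.47/3101 = 0.47
MPC = 1 − MPS = 0.53
Autonomous saving = 2863.88 − 0.47(7504) = -663, so a = 663
C = 663 + 0.53(6268) = 663 + 3322.04 = 3985.04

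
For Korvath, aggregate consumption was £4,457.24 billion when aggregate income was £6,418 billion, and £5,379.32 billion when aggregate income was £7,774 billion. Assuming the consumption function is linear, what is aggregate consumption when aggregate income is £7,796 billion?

MPC = (5379.32 − 4457.24)/(7774 − 6418) = 922.08/1356 = 0.68
a = 4457.24 − 0.68(6418) = 4457.24 − 4364.24 = 93
C = 93 + 0.68(7796) = 93 + 5301.28 = 5394.28

C = 5394.28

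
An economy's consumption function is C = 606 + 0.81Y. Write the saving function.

S = Y − C = Y − (606 + 0.81Y) = -606 + (1 − 0.81)Y

S = -606 + 0.19Y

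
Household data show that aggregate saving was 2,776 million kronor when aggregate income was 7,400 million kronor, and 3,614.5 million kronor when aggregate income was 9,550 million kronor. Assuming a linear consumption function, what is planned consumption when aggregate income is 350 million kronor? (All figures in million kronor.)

MPS = ΔS/ΔY = (3614.5 − 2776)/(9550 − 7400) = 838.5/2150 = 0.39
MPC = 1 − MPS = 0.61
Autonomous saving = 2776 − 0.39(7400) = -110, so a = 110
C = 110 + 0.61(350) = 110 + 213.5 = 323.5

C = 323.5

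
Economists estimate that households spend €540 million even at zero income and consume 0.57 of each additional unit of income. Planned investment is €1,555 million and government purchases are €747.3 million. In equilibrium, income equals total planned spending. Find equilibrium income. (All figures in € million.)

Y = C + I + G = 540 + 0.57Y + 1555 + 747.3
Y − 0.57Y = 2842.3
0.43Y = 2842.3, so Y = 2842.3/0.43 = 6610

Y = 6610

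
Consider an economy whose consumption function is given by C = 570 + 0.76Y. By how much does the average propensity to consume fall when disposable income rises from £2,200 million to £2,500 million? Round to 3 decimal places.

At Y = 2200: C = 570 + 0.76(2200) = 2242, APC = 2242/2200 = 1.0191
At Y = 2500: C = 2470, APC = 2470/2500 = 0.9880
Fall in APC = 1.0191 − 0.9880 = 0.0311 ≈ 0.031

ΔAPC = 0.031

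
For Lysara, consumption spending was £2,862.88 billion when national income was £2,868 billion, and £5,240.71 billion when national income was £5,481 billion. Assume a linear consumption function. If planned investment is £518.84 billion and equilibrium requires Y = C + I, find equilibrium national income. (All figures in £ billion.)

Y = 8576

MPC = (5240.71 − 2862.88)/(5481 − 2868) = 2377.83/2613 = 0.91
a = 2862.88 − 0.91(2868) = 253
Equilibrium: Y = 253 + 0.91Y + 518.84
0.09Y = 771.84, so Y = 771.84/0.09 = 8576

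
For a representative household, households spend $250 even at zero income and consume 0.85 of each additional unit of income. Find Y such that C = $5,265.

250 + 0.85Y = 5265
0.85Y = 5015, so Y = 5015/0.85 = 5900

Y = 5900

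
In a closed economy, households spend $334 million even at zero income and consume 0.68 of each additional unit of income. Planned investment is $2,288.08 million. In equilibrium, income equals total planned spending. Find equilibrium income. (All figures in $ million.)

Y = 8194

Y = C + I = 334 + 0.68Y + 2288.08
Y − 0.68Y = 2622.08
0.32Y = 2622.08, so Y = 2622.08/0.32 = 8194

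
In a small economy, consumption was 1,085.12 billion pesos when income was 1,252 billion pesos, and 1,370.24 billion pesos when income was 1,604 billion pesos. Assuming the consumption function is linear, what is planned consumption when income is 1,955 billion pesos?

C = 1654.55

MPC = (1370.24 − 1085.12)/(1604 − 1252) = 285.12/352 = 0.81
a = 1085.12 − 0.81(1252) = 1085.12 − 1014.12 = 71
C = 71 + 0.81(1955) = 71 + 1583.55 = 1654.55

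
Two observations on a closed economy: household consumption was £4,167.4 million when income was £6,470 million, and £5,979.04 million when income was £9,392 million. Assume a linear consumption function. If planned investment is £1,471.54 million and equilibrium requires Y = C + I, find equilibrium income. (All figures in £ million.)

Y = 4283

MPC = (5979.04 − 4167.4)/(9392 − 6470) = 1811.64/2922 = 0.62
a = 4167.4 − 0.62(6470) = 156
Equilibrium: Y = 156 + 0.62Y + 1471.54
0.38Y = 1627.54, so Y = 1627.54/0.38 = 4283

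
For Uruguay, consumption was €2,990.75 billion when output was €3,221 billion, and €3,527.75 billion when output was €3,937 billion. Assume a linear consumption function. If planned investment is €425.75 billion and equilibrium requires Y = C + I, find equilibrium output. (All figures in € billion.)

MPC = (3527.75 − 2990.75)/(3937 − 3221) = 537/716 = 0.75
a = 2990.75 − 0.75(3221) = 575
Equilibrium: Y = 575 + 0.75Y + 425.75
0.25Y = 1000.75, so Y = 1000.75/0.25 = 4003

Y = 4003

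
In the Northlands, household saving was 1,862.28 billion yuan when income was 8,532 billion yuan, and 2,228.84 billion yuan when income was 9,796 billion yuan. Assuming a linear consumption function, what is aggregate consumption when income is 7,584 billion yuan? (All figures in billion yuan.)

C = 5996.64

MPS = ΔS/ΔY = (2228.84 − 1862.28)/(9796 − 8532) = 366.56/1264 = 0.29
MPC = 1 − MPS = 0.71
Autonomous saving = 1862.28 − 0.29(8532) = -612, so a = 612
C = 612 + 0.71(7584) = 612 + 5384.64 = 5996.64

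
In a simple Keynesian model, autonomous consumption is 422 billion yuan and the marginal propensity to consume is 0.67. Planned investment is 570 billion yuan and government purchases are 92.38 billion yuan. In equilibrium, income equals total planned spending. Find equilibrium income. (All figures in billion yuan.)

Y = C + I + G = 422 + 0.67Y + 570 + 92.38
Y − 0.67Y = 1084.38
0.33Y = 1084.38, so Y = 1084.38/0.33 = 3286

Y = 3286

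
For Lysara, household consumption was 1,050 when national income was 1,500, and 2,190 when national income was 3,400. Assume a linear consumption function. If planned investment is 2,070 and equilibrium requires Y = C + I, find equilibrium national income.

Y = 5550

MPC = (2190 − 1050)/(3400 − 1500) = 1140/1900 = 0.6
a = 1050 − 0.6(1500) = 150
Equilibrium: Y = 150 + 0.6Y + 2070
0.4Y = 2220, so Y = 2220/0.4 = 5550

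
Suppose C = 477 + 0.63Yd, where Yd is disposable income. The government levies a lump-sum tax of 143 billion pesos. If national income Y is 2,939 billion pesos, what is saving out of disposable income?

S = 557.52

Yd = Y − T = 2939 − 143 = 2796
C = 477 + 0.63(2796) = 477 + 1761.48 = 2238.48
S = Yd − C = 2796 − 2238.48 = 557.52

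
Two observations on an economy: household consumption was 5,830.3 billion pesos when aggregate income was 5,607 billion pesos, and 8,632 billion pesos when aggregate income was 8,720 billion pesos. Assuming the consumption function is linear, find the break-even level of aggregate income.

Y = 7840

MPC = (8632 − 5830.3)/(8720 − 5607) = 2801.7/3113 = 0.9
a = 5830.3 − 0.9(5607) = 5830.3 − 5046.3 = 784
Break-even: Y = a/(1−MPC) = 784/0.1 = 7840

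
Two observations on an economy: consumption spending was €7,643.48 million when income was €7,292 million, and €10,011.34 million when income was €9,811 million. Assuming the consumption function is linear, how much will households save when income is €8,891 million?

S = -255.54

MPC = (10011.34 − 7643.48)/(9811 − 7292) = 2367.86/2519 = 0.94
a = 7643.48 − 0.94(7292) = 7643.48 − 6854.48 = 789
C = 789 + 0.94(8891) = 9146.54
S = 8891 − 9146.54 = -255.54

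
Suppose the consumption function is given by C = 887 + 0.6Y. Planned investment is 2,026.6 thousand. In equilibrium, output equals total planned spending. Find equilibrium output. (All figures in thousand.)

Y = 7284

Y = C + I = 887 + 0.6Y + 2026.6
Y − 0.6Y = 2913.6
0.4Y = 2913.6, so Y = 2913.6/0.4 = 7284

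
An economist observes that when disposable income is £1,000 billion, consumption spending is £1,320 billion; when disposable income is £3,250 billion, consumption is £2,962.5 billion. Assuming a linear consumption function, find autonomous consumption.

a = 590

MPC = ΔC/ΔY = (2962.5 − 1320)/(3250 − 1000) = 1642.5/2250 = 0.73
a = C − MPC·Y = 1320 − 0.73(1000) = 1320 − 730 = 590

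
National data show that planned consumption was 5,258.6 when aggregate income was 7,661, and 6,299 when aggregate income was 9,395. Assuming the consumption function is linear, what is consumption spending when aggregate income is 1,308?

C = 1446.8

MPC = (6299 − 5258.6)/(9395 − 7661) = 1040.4/1734 = 0.6
a = 5258.6 − 0.6(7661) = 5258.6 − 4596.6 = 662
C = 662 + 0.6(1308) = 662 + 784.8 = 1446.8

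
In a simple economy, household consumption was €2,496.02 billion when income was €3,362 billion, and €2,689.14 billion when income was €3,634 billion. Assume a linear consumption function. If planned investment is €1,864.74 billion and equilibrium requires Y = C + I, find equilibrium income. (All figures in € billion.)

Y = 6806

MPC = (2689.14 − 2496.02)/(3634 − 3362) = 193.12/272 = 0.71
a = 2496.02 − 0.71(3362) = 109
Equilibrium: Y = 109 + 0.71Y + 1864.74
0.29Y = 1973.74, so Y = 1973.74/0.29 = 6806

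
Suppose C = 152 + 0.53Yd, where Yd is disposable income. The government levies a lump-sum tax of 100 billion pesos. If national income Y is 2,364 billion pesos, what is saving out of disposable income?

S = 912.08

Yd = Y − T = 2364 − 100 = 2264
C = 152 + 0.53(2264) = 152 + 1199.92 = 1351.92
S = Yd − C = 2264 − 1351.92 = 912.08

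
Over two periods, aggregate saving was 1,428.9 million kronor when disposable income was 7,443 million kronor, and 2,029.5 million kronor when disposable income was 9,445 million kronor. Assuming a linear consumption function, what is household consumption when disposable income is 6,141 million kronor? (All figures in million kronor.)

MPS = ΔS/ΔY = (2029.5 − 1428.9)/(9445 − 7443) = 600.6/2002 = 0.3
MPC = 1 − MPS = 0.7
Autonomous saving = 1428.9 − 0.3(7443) = -804, so a = 804
C = 804 + 0.7(6141) = 804 + 4298.7 = 5102.7

C = 5102.7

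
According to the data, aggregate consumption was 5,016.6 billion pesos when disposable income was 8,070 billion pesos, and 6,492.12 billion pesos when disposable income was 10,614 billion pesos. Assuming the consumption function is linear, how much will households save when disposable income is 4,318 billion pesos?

S = 1477.56

MPC = (6492.12 − 5016.6)/(10614 − 8070) = 1475.52/2544 = 0.58
a = 5016.6 − 0.58(8070) = 5016.6 − 4680.6 = 336
C = 336 + 0.58(4318) = 2840.44
S = 4318 − 2840.44 = 1477.56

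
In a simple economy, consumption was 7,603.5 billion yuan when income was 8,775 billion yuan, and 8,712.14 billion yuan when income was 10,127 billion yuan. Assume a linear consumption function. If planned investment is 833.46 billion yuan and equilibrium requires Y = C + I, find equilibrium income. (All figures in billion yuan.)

MPC = (8712.14 − 7603.5)/(10127 − 8775) = 1108.64/1352 = 0.82
a = 7603.5 − 0.82(8775) = 408
Equilibrium: Y = 408 + 0.82Y + 833.46
0.18Y = 1241.46, so Y = 1241.46/0.18 = 6897

Y = 6897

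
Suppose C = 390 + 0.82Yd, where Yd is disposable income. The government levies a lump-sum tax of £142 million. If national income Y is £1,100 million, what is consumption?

Yd = Y − T = 1100 − 142 = 958
C = 390 + 0.82(958) = 390 + 785.56 = 1175.56

C = 1175.56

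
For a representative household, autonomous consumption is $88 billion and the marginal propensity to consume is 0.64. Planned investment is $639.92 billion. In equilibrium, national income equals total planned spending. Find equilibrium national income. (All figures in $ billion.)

Y = 2022

Y = C + I = 88 + 0.64Y + 639.92
Y − 0.64Y = 727.92
0.36Y = 727.92, so Y = 727.92/0.36 = 2022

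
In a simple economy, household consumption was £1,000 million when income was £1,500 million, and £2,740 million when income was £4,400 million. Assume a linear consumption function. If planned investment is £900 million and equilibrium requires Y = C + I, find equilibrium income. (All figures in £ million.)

MPC = (2740 − 1000)/(4400 − 1500) = 1740/2900 = 0.6
a = 1000 − 0.6(1500) = 100
Equilibrium: Y = 100 + 0.6Y + 900
0.4Y = 1000, so Y = 1000/0.4 = 2500

Y = 2500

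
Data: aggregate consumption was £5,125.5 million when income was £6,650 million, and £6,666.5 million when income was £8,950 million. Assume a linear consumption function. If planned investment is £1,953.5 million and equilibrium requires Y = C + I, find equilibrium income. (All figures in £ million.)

Y = 7950

MPC = (6666.5 − 5125.5)/(8950 − 6650) = 1541/2300 = 0.67
a = 5125.5 − 0.67(6650) = 670
Equilibrium: Y = 670 + 0.67Y + 1953.5
0.33Y = 2623.5, so Y = 2623.5/0.33 = 7950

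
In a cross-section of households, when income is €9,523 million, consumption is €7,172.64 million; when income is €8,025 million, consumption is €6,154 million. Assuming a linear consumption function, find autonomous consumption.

a = 697

MPC = ΔC/ΔY = (7172.64 − 6154)/(9523 − 8025) = 1018.64/1498 = 0.68
a = C − MPC·Y = 6154 − 0.68(8025) = 6154 − 5457 = 697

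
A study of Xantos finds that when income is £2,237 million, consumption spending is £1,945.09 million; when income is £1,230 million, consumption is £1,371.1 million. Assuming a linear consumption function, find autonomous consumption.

a = 670

MPC = ΔC/ΔY = (1945.09 − 1371.1)/(2237 − 1230) = 573.99/1007 = 0.57
a = C − MPC·Y = 1371.1 − 0.57(1230) = 1371.1 − 701.1 = 670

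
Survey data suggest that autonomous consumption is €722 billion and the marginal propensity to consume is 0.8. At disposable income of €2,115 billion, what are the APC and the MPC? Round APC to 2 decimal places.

MPC = 0.8 (the slope of the consumption function)
C = 722 + 0.8(2115) = 2414, so APC = 2414/2115 = 1.14

APC = 1.14; MPC = 0.8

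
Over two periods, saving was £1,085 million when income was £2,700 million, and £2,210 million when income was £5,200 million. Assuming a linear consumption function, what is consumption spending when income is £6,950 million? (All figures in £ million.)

C = 3952.5

MPS = ΔS/ΔY = (2210 − 1085)/(5200 − 2700) = 1125/2500 = 0.45
MPC = 1 − MPS = 0.55
Autonomous saving = 1085 − 0.45(2700) = -130, so a = 130
C = 130 + 0.55(6950) = 130 + 3822.5 = 3952.5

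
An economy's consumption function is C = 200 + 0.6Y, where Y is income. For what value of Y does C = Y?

At break-even, C = Y: 200 + 0.6Y = Y
0.4Y = 200, so Y = 200/0.4 = 500

Y = 500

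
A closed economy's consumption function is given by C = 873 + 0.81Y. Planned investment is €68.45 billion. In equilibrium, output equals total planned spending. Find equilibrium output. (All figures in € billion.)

Y = 4955

Y = C + I = 873 + 0.81Y + 68.45
Y − 0.81Y = 941.45
0.19Y = 941.45, so Y = 941.45/0.19 = 4955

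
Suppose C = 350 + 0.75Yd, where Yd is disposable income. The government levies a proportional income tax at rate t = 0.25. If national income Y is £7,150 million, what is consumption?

C = 4371.875

Yd = (1 − 0.25)(7150) = 0.75(7150) = 5362.5
C = 350 + 0.75(5362.5) = 350 + 4021.875 = 4371.875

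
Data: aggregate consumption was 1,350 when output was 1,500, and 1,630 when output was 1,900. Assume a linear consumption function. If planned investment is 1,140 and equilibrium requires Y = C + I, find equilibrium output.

Y = 4800

MPC = (1630 − 1350)/(1900 − 1500) = 280/400 = 0.7
a = 1350 − 0.7(1500) = 300
Equilibrium: Y = 300 + 0.7Y + 1140
0.3Y = 1440, so Y = 1440/0.3 = 4800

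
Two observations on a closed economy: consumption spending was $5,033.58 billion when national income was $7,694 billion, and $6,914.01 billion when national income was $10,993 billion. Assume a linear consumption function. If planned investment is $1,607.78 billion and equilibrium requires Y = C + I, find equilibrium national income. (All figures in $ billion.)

Y = 5246

MPC = (6914.01 − 5033.58)/(10993 − 7694) = 1880.43/3299 = 0.57
a = 5033.58 − 0.57(7694) = 648
Equilibrium: Y = 648 + 0.57Y + 1607.78
0.43Y = 2255.78, so Y = 2255.78/0.43 = 5246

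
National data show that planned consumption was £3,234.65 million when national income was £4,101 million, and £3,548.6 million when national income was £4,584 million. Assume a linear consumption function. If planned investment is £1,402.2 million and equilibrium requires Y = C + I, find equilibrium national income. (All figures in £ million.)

MPC = (3548.6 − 3234.65)/(4584 − 4101) = 313.95/483 = 0.65
a = 3234.65 − 0.65(4101) = 569
Equilibrium: Y = 569 + 0.65Y + 1402.2
0.35Y = 1971.2, so Y = 1971.2/0.35 = 5632

Y = 5632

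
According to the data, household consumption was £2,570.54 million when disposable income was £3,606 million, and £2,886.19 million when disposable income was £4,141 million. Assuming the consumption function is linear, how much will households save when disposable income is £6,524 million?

S = 2231.84

MPC = (2886.19 − 2570.54)/(4141 − 3606) = 315.65/535 = 0.59
a = 2570.54 − 0.59(3606) = 2570.54 − 2127.54 = 443
C = 443 + 0.59(6524) = 4292.16
S = 6524 − 4292.16 = 2231.84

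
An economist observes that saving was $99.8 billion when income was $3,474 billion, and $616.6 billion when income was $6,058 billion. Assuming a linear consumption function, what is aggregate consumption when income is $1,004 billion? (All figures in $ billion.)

C = 1398.2

MPS = ΔS/ΔY = (616.6 − 99.8)/(6058 − 3474) = 516.8/2584 = 0.2
MPC = 1 − MPS = 0.8
Autonomous saving = 99.8 − 0.2(3474) = -595, so a = 595
C = 595 + 0.8(1004) = 595 + 803.2 = 1398.2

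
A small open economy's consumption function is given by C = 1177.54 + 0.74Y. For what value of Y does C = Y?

Y = 4529

At break-even, C = Y: 1177.54 + 0.74Y = Y
0.26Y = 1177.54, so Y = 1177.54/0.26 = 4529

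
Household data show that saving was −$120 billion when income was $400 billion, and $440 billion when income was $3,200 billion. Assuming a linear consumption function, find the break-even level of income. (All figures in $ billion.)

Y = 1000

MPS = ΔS/ΔY = (440 − (-120))/(3200 − 400) = 560/2800 = 0.2
MPC = 1 − MPS = 0.8
From S(400) = -120: −a + 0.2(400) = -120, so a = 80 − (-120) = 200
Break-even (S = 0): Y = a/MPS = 200/0.2 = 1000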